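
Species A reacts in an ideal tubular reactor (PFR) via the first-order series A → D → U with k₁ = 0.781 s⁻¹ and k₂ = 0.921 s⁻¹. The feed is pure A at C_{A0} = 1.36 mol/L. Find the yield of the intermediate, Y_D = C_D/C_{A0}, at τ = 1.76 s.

For first-order series with pure A initially, C_D(τ) = k₁C_{A0}/(k₂−k₁)·(e^(−k₁τ) − e^(−k₂τ)).
e^(−k₁τ) = e^(−0.781×1.76) = e^(−1.375) = 0.2530; e^(−k₂τ) = e^(−1.621) = 0.1977.
C_D = 0.781×1.36/(0.921−0.781) × (0.2530−0.1977) = 7.587×0.05524 = 0.4191 mol/L.
Y_D = C_D/C_{A0} = 0.4191/1.36 = 0.308.

0.308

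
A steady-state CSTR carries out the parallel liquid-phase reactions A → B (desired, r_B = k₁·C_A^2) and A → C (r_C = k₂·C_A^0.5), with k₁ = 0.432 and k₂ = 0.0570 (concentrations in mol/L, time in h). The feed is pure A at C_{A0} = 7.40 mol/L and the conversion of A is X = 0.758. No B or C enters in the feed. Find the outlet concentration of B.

Exit C_A = C_{A0}(1−X) = 7.40×0.242 = 1.791 mol/L.
Rates in a CSTR are evaluated at the outlet concentration: r_B = 0.432×1.791^2 = 1.385, r_C = 0.0570×1.791^0.5 = 0.07628.
Fraction of consumed A going to B: r_B/(r_B+r_C) = 0.9478.
C_B = 0.9478·C_{A0}·X = 0.9478×7.40×0.758 = 5.32 mol/L.

5.32 mol/L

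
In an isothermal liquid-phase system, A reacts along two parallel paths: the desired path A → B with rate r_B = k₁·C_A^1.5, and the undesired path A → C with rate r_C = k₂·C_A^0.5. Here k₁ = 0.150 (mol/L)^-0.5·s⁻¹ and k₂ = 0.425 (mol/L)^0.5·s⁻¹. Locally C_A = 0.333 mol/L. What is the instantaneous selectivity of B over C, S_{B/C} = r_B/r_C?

0.118

S_{B/C} = r_B/r_C = (k₁·C_A^1.5)/(k₂·C_A^0.5) = (k₁/k₂)·C_A.
= (0.150×0.3330^1.5) / (0.425×0.3330^0.5) = 0.02882/0.2453 = 0.118.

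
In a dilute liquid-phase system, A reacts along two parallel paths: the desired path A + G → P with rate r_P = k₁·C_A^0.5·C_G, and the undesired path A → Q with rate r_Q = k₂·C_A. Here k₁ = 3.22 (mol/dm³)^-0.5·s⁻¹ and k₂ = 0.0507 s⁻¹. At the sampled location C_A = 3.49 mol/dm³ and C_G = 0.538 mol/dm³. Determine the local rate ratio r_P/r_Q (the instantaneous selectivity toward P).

18.3

S_{P/Q} = r_P/r_Q = (k₁·C_A^0.5·C_G)/(k₂·C_A) = (k₁/k₂)·C_A^-0.5·C_G.
= (3.22×3.490^0.5×0.5380) / (0.0507×3.490) = 3.236/0.1769 = 18.3.
The undesired path is higher order in A, so low C_A (CSTR or dilute feed) favours P.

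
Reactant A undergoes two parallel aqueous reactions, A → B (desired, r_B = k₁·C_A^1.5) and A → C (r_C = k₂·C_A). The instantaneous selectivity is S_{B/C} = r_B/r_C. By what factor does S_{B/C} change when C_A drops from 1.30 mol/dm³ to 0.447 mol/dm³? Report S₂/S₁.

S_{B/C} = (k₁/k₂)·C_A^0.5, so S₂/S₁ = (C_{A,2}/C_{A,1})^0.5.
= (0.447/1.30)^0.5 = (0.3438)^0.5 = 0.586.

0.586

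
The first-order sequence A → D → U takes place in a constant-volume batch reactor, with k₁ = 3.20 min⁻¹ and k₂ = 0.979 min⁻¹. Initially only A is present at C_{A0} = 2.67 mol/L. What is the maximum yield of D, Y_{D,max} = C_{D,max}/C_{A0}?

At the optimum, C_{D,max}/C_{A0} = (k₁/k₂)^[k₂/(k₂−k₁)].
= (3.20/0.979)^(0.979/(0.979−3.20)) = (3.269)^(-0.4408) = 0.5933.

0.593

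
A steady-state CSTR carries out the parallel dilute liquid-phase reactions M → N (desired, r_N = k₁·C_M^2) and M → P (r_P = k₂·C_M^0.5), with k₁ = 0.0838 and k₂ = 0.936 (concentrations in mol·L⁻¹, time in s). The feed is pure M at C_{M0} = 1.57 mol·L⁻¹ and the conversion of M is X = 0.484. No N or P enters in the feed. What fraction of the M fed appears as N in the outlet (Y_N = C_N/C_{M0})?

Exit C_M = C_{M0}(1−X) = 1.57×0.516 = 0.8101 mol·L⁻¹.
A CSTR operates uniformly at the exit composition, giving r_N = 0.05500 and r_P = 0.8425 (each k·C_M^n at C_M = 0.8101).
Fraction of consumed M going to N: r_N/(r_N+r_P) = 0.06128.
C_N = 0.06128·C_{M0}·X = 0.06128×1.57×0.484 = 0.0466 mol·L⁻¹; Y_N = C_N/C_{M0} = 0.0297.

0.0297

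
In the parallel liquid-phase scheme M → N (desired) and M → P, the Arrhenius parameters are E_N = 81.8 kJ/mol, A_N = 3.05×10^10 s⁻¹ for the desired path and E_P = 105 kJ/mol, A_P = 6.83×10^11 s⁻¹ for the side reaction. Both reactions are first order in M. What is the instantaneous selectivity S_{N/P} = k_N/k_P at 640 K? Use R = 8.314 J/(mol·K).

k_N/k_P = (A_N/A_P)·exp[−(E_N−E_P)/(RT)] = (A_N/A_P)·exp[(E_P−E_N)/(RT)].
(E_P−E_N)/(RT) = (105−81.8)×10³/(8.314×640) = 23200/5321 = 4.360.
k_N/k_P = (3.05×10^10/6.83×10^11)·exp(4.360) = 0.04466 × 78.27 = 3.50.

3.50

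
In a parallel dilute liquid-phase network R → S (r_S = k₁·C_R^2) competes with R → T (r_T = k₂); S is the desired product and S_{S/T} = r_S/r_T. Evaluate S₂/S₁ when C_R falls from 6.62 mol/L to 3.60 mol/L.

S_{S/T} = (k₁/k₂)·C_R^2, so S₂/S₁ = (C_{R,2}/C_{R,1})^2.
= (3.60/6.62)^2 = (0.5438)^2 = 0.296.
Selectivity toward S falls as C_R falls — high-concentration operation is favoured.

0.296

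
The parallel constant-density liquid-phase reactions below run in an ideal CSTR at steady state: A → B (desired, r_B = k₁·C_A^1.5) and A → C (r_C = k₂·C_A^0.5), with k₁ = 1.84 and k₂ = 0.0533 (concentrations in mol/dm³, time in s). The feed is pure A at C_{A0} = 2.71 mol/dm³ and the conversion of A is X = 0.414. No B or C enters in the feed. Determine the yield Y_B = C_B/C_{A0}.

0.407

Exit C_A = C_{A0}(1−X) = 2.71×0.586 = 1.588 mol/dm³.
In a CSTR the entire volume is at exit conditions, so r_B = 1.84×1.588^1.5 = 3.682 and r_C = 0.0533×1.588^0.5 = 0.06717.
Fraction of consumed A going to B: r_B/(r_B+r_C) = 0.9821.
C_B = 0.9821·C_{A0}·X = 0.9821×2.71×0.414 = 1.10 mol/dm³; Y_B = C_B/C_{A0} = 0.407.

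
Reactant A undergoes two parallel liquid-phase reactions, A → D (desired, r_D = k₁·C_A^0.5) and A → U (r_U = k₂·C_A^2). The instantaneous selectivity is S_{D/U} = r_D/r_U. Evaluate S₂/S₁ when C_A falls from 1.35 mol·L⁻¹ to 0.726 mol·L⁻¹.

S_{D/U} = (k₁/k₂)·C_A^-1.5, so S₂/S₁ = (C_{A,2}/C_{A,1})^-1.5.
= (0.726/1.35)^(-1.5) = (0.5378)^(-1.5) = 2.54.

2.54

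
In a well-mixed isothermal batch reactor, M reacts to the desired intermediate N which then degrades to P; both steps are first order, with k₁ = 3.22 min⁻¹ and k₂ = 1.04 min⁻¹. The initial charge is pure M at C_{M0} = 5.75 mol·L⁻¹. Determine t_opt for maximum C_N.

The intermediate peaks when r₁ = r₂, i.e. k₁e^(−k₁t) = k₂e^(−k₂t), giving t_opt = ln(k₂/k₁)/(k₂−k₁).
= ln(1.04/3.22)/(1.04−3.22) = ln(0.3230)/-2.180 = -1.130/-2.180 = 0.518 min.

0.518 min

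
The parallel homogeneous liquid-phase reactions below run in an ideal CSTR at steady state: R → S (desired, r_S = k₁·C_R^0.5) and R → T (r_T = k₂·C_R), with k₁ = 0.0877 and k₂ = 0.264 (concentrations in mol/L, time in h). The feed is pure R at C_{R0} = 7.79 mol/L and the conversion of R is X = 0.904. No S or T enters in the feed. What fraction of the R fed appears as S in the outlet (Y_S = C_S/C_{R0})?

0.251

Exit C_R = C_{R0}(1−X) = 7.79×0.0960 = 0.7478 mol/L.
Rates in a CSTR are evaluated at the outlet concentration: r_S = 0.0877×0.7478^0.5 = 0.07584, r_T = 0.264×0.7478 = 0.1974.
Fraction of consumed R going to S: r_S/(r_S+r_T) = 0.2775.
C_S = 0.2775·C_{R0}·X = 0.2775×7.79×0.904 = 1.95 mol/L; Y_S = C_S/C_{R0} = 0.251.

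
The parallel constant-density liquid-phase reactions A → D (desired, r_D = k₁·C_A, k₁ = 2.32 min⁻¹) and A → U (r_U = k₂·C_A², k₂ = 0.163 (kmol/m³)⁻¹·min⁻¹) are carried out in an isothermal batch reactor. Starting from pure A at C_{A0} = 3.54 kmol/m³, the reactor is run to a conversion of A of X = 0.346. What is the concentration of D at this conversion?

1.02 kmol/m³

C_A = C_{A0}(1−X) = 2.315 kmol/m³.
Along a PFR/batch, dC_D/dC_A = −r_D/(r_D+r_U) = −k₁/(k₁+k₂·C_A).
Integrating from C_{A0} to C_A: C_D = (2.32/0.163)·ln[(2.32+0.163·3.54)/(2.32+0.163·2.32)] = 14.23·ln(2.897/2.697) = 1.016 kmol/m³.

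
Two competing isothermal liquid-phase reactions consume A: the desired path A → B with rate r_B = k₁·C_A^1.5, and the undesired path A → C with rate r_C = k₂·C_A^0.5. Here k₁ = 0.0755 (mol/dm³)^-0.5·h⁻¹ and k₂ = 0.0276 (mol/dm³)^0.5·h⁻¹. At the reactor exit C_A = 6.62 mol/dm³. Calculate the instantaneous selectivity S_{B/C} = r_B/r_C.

18.1

S_{B/C} = r_B/r_C = (k₁·C_A^1.5)/(k₂·C_A^0.5) = (k₁/k₂)·C_A.
= (0.0755×6.620^1.5) / (0.0276×6.620^0.5) = 1.286/0.07101 = 18.1.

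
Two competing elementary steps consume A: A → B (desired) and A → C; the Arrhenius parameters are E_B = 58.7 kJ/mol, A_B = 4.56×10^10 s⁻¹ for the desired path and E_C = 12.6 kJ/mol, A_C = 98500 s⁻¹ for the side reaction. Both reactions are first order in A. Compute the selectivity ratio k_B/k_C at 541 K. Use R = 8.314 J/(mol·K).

16.4

With equal orders, S_{B/C} = k_B/k_C = (A_B/A_C)·exp[(E_C−E_B)/(RT)].
(E_C−E_B)/(RT) = (12.6−58.7)×10³/(8.314×541) = -46100/4498 = -10.25.
k_B/k_C = (4.56×10^10/98500)·exp(-10.25) = 4.629×10^5 × 3.538×10^-5 = 16.4.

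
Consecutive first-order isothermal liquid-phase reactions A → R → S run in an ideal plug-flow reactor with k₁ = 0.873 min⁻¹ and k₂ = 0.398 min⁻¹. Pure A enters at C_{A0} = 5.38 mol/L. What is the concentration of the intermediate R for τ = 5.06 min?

The intermediate concentration in a first-order A→B→C sequence is C_R = k₁C_{A0}(e^(−k₁τ) − e^(−k₂τ))/(k₂−k₁).
e^(−k₁τ) = e^(−0.873×5.06) = e^(−4.417) = 0.01207; e^(−k₂τ) = e^(−2.014) = 0.1335.
C_R = 0.873×5.38/(0.398−0.873) × (0.01207−0.1335) = (-9.888)×(-0.1214) = 1.200 mol/L.

1.20 mol/L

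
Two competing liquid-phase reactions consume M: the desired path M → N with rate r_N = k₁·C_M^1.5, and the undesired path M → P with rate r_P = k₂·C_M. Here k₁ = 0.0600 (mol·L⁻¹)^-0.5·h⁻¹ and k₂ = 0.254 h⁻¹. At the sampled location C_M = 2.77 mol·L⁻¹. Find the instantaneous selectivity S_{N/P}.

0.393

S_{N/P} = r_N/r_P = (k₁·C_M^1.5)/(k₂·C_M) = (k₁/k₂)·C_M^0.5.
= (0.0600×2.770^1.5) / (0.254×2.770) = 0.2766/0.7036 = 0.393.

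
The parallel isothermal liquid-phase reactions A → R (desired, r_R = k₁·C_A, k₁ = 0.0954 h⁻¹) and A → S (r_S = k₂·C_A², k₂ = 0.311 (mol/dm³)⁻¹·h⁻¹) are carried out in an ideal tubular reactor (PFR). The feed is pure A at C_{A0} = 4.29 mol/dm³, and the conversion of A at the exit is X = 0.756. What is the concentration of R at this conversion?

0.375 mol/dm³

C_A = C_{A0}(1−X) = 1.047 mol/dm³.
Along a PFR/batch, dC_R/dC_A = −r_R/(r_R+r_S) = −k₁/(k₁+k₂·C_A).
Integrating from C_{A0} to C_A: C_R = (0.0954/0.311)·ln[(0.0954+0.311·4.29)/(0.0954+0.311·1.05)] = 0.3068·ln(1.430/0.4209) = 0.3750 mol/dm³.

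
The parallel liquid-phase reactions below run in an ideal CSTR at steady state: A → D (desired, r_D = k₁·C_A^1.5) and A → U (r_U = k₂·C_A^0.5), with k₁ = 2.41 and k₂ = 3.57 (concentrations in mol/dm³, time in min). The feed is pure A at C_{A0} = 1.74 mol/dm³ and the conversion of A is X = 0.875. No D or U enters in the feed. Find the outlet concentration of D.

0.195 mol/dm³

Exit C_A = C_{A0}(1−X) = 1.74×0.125 = 0.2175 mol/dm³.
A CSTR operates uniformly at the exit composition, giving r_D = 0.2445 and r_U = 1.665 (each k·C_A^n at C_A = 0.2175).
Fraction of consumed A going to D: r_D/(r_D+r_U) = 0.1280.
C_D = 0.1280·C_{A0}·X = 0.1280×1.74×0.875 = 0.195 mol/dm³.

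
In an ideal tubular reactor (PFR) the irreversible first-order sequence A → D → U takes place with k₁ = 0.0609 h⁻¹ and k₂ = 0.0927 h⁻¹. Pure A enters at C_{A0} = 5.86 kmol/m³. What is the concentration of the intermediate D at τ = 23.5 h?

For first-order series with pure A initially, C_D(τ) = k₁C_{A0}/(k₂−k₁)·(e^(−k₁τ) − e^(−k₂τ)).
e^(−k₁τ) = e^(−0.0609×23.5) = e^(−1.431) = 0.2390; e^(−k₂τ) = e^(−2.178) = 0.1132.
C_D = 0.0609×5.86/(0.0927−0.0609) × (0.2390−0.1132) = 11.22×0.1258 = 1.412 kmol/m³.

1.41 kmol/m³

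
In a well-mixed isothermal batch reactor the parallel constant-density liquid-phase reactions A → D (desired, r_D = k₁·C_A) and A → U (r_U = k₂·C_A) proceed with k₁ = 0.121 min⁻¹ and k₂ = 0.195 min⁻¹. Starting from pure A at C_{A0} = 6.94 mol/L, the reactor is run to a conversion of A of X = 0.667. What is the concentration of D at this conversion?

C_A = C_{A0}(1−X) = 2.311 mol/L.
Both paths are first order in A, so the instantaneous fraction to D is constant: dC_D/d(−C_A) = k₁/(k₁+k₂) = 0.3829.
C_D = 0.3829·(C_{A0}−C_A) = 0.3829×4.629 = 1.77 mol/L.

1.77 mol/L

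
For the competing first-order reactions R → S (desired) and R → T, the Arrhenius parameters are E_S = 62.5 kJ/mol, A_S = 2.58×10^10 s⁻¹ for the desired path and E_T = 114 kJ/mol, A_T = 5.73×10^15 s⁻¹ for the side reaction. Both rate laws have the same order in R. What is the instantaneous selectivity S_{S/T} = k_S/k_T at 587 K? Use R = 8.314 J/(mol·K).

0.172

With equal orders, S_{S/T} = k_S/k_T = (A_S/A_T)·exp[(E_T−E_S)/(RT)].
(E_T−E_S)/(RT) = (114−62.5)×10³/(8.314×587) = 51500/4880 = 10.55.
k_S/k_T = (2.58×10^10/5.73×10^15)·exp(10.55) = 4.503×10^-6 × 38276 = 0.172.
Since E_S < E_T, lowering the temperature improves selectivity toward S.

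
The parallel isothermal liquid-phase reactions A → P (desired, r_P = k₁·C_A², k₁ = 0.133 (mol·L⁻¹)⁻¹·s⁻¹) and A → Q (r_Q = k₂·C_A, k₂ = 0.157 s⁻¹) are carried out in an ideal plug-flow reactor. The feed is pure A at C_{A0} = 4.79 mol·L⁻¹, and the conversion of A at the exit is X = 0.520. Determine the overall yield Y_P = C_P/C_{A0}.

C_A = C_{A0}(1−X) = 2.299 mol·L⁻¹.
Along a PFR/batch, dC_Q/dC_A = −r_Q/(r_P+r_Q) = −k₂/(k₂+k₁·C_A).
Integrating from C_{A0} to C_A: C_Q = (0.157/0.133)·ln[(0.157+0.133·4.79)/(0.157+0.133·2.30)] = 1.180·ln(0.7941/0.4628) = 0.6373 mol·L⁻¹.
Then C_P = (C_{A0}−C_A) − C_Q = 2.491 − 0.6373 = 1.853 mol·L⁻¹.
Y_P = C_P/C_{A0} = 1.853/4.79 = 0.387.

0.387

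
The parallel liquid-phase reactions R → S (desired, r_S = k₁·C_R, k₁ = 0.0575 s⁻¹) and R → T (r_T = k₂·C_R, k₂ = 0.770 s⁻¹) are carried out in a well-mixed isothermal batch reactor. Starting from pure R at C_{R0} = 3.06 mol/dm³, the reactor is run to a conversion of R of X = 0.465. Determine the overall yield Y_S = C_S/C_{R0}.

0.0323

C_R = C_{R0}(1−X) = 1.637 mol/dm³.
Both paths are first order in R, so the instantaneous fraction to S is constant: dC_S/d(−C_R) = k₁/(k₁+k₂) = 0.06949.
C_S = 0.06949·(C_{R0}−C_R) = 0.06949×1.423 = 0.0989 mol/dm³.
Y_S = C_S/C_{R0} = 0.09887/3.06 = 0.0323.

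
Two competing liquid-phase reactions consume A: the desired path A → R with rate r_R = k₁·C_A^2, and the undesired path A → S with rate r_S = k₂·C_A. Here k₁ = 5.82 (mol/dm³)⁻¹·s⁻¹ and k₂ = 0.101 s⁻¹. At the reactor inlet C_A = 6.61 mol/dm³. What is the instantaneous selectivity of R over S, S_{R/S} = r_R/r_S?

381

S_{R/S} = r_R/r_S = (k₁·C_A^2)/(k₂·C_A) = (k₁/k₂)·C_A.
= (5.82×6.610^2) / (0.101×6.610) = 254.3/0.6676 = 381.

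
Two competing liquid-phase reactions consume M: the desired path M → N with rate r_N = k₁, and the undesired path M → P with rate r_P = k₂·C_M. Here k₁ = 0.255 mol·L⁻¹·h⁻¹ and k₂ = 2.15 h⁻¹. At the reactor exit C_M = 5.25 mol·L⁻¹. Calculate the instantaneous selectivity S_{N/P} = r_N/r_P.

S_{N/P} = r_N/r_P = (k₁)/(k₂·C_M) = (k₁/k₂)·C_M⁻¹.
= (0.255) / (2.15×5.250) = 0.2550/11.29 = 0.0226.
The undesired path is higher order in M, so low C_M (CSTR or dilute feed) favours N.

0.0226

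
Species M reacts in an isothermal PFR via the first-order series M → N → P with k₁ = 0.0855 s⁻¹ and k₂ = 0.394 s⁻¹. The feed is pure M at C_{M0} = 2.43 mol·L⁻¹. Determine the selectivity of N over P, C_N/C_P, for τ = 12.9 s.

0.156

Solving the coupled first-order balances gives C_N(τ) = [k₁/(k₂−k₁)]·C_{M0}·(e^(−k₁τ) − e^(−k₂τ)).
e^(−k₁τ) = e^(−0.0855×12.9) = e^(−1.103) = 0.3319; e^(−k₂τ) = e^(−5.083) = 0.006204.
C_N = 0.0855×2.43/(0.394−0.0855) × (0.3319−0.006204) = 0.6735×0.3257 = 0.2193 mol·L⁻¹.
C_M = C_{M0}e^(−k₁τ) = 0.8065 mol·L⁻¹, so C_P = C_{M0}−C_M−C_N = 1.404 mol·L⁻¹; C_N/C_P = 0.156.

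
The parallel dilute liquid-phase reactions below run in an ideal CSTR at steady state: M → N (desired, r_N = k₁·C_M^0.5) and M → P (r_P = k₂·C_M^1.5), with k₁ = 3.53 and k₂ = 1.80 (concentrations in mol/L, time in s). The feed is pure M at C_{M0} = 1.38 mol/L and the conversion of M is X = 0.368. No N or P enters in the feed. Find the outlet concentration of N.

Exit C_M = C_{M0}(1−X) = 1.38×0.632 = 0.8722 mol/L.
Rates in a CSTR are evaluated at the outlet concentration: r_N = 3.53×0.8722^0.5 = 3.297, r_P = 1.80×0.8722^1.5 = 1.466.
Fraction of consumed M going to N: r_N/(r_N+r_P) = 0.6922.
C_N = 0.6922·C_{M0}·X = 0.6922×1.38×0.368 = 0.352 mol/L.

0.352 mol/L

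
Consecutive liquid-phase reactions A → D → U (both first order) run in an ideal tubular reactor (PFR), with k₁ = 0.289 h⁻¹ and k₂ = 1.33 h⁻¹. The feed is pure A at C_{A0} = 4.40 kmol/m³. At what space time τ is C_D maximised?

1.47 h

Setting dC_D/dτ = 0 gives τ_opt = ln(k₂/k₁)/(k₂−k₁).
= ln(1.33/0.289)/(1.33−0.289) = ln(4.602)/1.041 = 1.527/1.041 = 1.47 h.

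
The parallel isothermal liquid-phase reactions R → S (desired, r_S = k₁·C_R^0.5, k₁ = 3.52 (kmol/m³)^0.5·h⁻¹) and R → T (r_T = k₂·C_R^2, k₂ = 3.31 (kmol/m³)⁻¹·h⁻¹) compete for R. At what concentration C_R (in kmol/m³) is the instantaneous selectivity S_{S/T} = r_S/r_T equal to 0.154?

3.63 kmol/m³

S_{S/T} = (k₁/k₂)·C_R^-1.5 ⇒ C_R = (S·k₂/k₁)^(1/(-1.5)).
= (0.154×3.31/3.52)^(-0.6667) = (0.1448)^(-0.6667) = 3.63 kmol/m³.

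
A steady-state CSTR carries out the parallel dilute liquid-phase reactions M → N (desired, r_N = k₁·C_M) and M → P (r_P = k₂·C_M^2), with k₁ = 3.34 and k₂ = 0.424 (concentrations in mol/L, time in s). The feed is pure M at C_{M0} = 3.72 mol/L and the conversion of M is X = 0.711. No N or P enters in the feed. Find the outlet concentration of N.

Exit C_M = C_{M0}(1−X) = 3.72×0.289 = 1.075 mol/L.
In a CSTR the entire volume is at exit conditions, so r_N = 3.34×1.075 = 3.591 and r_P = 0.424×1.075^2 = 0.4901.
Fraction of consumed M going to N: r_N/(r_N+r_P) = 0.8799.
C_N = 0.8799·C_{M0}·X = 0.8799×3.72×0.711 = 2.33 mol/L.

2.33 mol/L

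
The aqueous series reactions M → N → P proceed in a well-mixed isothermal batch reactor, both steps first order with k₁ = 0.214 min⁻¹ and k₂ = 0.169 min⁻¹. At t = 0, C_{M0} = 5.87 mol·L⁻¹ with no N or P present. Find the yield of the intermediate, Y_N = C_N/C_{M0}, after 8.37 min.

Solving the coupled first-order balances gives C_N(t) = [k₁/(k₂−k₁)]·C_{M0}·(e^(−k₁t) − e^(−k₂t)).
e^(−k₁t) = e^(−0.214×8.37) = e^(−1.791) = 0.1668; e^(−k₂t) = e^(−1.415) = 0.2430.
C_N = 0.214×5.87/(0.169−0.214) × (0.1668−0.2430) = (-27.92)×(-0.07628) = 2.129 mol·L⁻¹.
Y_N = C_N/C_{M0} = 2.129/5.87 = 0.363.

0.363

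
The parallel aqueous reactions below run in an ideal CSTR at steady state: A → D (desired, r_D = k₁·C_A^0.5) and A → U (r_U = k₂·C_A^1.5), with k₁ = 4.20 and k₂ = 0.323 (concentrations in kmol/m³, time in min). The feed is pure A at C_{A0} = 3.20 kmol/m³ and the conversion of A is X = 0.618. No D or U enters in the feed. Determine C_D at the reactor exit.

1.81 kmol/m³

Exit C_A = C_{A0}(1−X) = 3.20×0.382 = 1.222 kmol/m³.
Rates in a CSTR are evaluated at the outlet concentration: r_D = 4.20×1.222^0.5 = 4.644, r_U = 0.323×1.222^1.5 = 0.4365.
Fraction of consumed A going to D: r_D/(r_D+r_U) = 0.9141.
C_D = 0.9141·C_{A0}·X = 0.9141×3.20×0.618 = 1.81 kmol/m³.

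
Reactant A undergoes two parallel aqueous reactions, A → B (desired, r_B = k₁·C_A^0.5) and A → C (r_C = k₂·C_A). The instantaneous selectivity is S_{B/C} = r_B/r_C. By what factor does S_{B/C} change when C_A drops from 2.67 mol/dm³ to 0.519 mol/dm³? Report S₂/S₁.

S_{B/C} = (k₁/k₂)·C_A^-0.5, so S₂/S₁ = (C_{A,2}/C_{A,1})^-0.5.
= (0.519/2.67)^(-0.5) = (0.1944)^(-0.5) = 2.27.

2.27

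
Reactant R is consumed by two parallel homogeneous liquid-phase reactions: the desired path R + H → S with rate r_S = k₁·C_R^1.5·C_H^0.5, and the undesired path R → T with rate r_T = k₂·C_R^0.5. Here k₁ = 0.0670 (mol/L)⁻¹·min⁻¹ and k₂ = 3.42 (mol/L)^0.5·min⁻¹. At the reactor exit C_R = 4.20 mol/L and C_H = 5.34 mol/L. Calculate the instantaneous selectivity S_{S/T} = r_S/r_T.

S_{S/T} = r_S/r_T = (k₁·C_R^1.5·C_H^0.5)/(k₂·C_R^0.5) = (k₁/k₂)·C_R·C_H^0.5.
= (0.0670×4.200^1.5×5.340^0.5) / (3.42×4.200^0.5) = 1.333/7.009 = 0.190.

0.190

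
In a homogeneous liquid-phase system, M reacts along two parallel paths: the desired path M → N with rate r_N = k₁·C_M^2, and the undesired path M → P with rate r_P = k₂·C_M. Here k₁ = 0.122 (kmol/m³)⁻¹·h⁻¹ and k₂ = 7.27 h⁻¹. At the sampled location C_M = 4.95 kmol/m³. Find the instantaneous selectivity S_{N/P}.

S_{N/P} = r_N/r_P = (k₁·C_M^2)/(k₂·C_M) = (k₁/k₂)·C_M.
= (0.122×4.950^2) / (7.27×4.950) = 2.989/35.99 = 0.0831.

0.0831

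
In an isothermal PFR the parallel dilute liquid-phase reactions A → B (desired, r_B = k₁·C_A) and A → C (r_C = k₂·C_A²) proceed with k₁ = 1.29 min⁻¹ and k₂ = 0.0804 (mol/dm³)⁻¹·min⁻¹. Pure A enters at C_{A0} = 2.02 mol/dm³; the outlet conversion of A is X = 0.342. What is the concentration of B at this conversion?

0.626 mol/dm³

C_A = C_{A0}(1−X) = 1.329 mol/dm³.
Along a PFR/batch, dC_B/dC_A = −r_B/(r_B+r_C) = −k₁/(k₁+k₂·C_A).
Integrating from C_{A0} to C_A: C_B = (1.29/0.0804)·ln[(1.29+0.0804·2.02)/(1.29+0.0804·1.33)] = 16.04·ln(1.452/1.397) = 0.6256 mol/dm³.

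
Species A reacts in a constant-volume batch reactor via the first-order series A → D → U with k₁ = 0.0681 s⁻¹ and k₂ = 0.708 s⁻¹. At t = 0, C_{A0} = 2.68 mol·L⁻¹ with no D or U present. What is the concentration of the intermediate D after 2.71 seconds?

Solving the coupled first-order balances gives C_D(t) = [k₁/(k₂−k₁)]·C_{A0}·(e^(−k₁t) − e^(−k₂t)).
e^(−k₁t) = e^(−0.0681×2.71) = e^(−0.1846) = 0.8315; e^(−k₂t) = e^(−1.919) = 0.1468.
C_D = 0.0681×2.68/(0.708−0.0681) × (0.8315−0.1468) = 0.2852×0.6847 = 0.1953 mol·L⁻¹.

0.195 mol·L⁻¹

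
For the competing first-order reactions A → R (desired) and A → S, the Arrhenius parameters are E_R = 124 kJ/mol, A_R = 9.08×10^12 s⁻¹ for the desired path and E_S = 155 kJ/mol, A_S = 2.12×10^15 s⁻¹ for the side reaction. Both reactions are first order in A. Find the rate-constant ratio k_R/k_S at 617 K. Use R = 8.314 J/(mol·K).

k_R/k_S = (A_R/A_S)·exp[−(E_R−E_S)/(RT)] = (A_R/A_S)·exp[(E_S−E_R)/(RT)].
(E_S−E_R)/(RT) = (155−124)×10³/(8.314×617) = 31000/5130 = 6.043.
k_R/k_S = (9.08×10^12/2.12×10^15)·exp(6.043) = 0.004283 × 421.2 = 1.80.

1.80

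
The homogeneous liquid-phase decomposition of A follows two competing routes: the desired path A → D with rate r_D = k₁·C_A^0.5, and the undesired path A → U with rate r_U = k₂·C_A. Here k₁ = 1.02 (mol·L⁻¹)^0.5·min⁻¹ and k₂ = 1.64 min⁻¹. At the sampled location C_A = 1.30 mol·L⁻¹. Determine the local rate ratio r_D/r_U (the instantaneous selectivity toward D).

S_{D/U} = r_D/r_U = (k₁·C_A^0.5)/(k₂·C_A) = (k₁/k₂)·C_A^-0.5.
= (1.02×1.300^0.5) / (1.64×1.300) = 1.163/2.132 = 0.545.
The undesired path is higher order in A, so low C_A (CSTR or dilute feed) favours D.

0.545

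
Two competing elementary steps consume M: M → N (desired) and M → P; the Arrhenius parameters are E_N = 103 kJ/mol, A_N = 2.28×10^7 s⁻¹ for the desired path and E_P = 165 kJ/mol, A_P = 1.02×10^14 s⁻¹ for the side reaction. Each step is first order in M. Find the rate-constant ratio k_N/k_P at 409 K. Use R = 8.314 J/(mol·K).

18.5

k_N/k_P = (A_N/A_P)·exp[−(E_N−E_P)/(RT)] = (A_N/A_P)·exp[(E_P−E_N)/(RT)].
(E_P−E_N)/(RT) = (165−103)×10³/(8.314×409) = 62000/3400 = 18.23.
k_N/k_P = (2.28×10^7/1.02×10^14)·exp(18.23) = 2.235×10^-7 × 8.289×10^7 = 18.5.
Since E_N < E_P, lowering the temperature improves selectivity toward N.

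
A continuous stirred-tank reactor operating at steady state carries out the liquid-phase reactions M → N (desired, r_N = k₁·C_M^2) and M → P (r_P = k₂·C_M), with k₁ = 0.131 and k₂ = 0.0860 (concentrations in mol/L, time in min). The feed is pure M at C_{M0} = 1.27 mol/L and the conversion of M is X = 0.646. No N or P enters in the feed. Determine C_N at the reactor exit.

0.333 mol/L

Exit C_M = C_{M0}(1−X) = 1.27×0.354 = 0.4496 mol/L.
A CSTR operates uniformly at the exit composition, giving r_N = 0.02648 and r_P = 0.03866 (each k·C_M^n at C_M = 0.4496).
Fraction of consumed M going to N: r_N/(r_N+r_P) = 0.4065.
C_N = 0.4065·C_{M0}·X = 0.4065×1.27×0.646 = 0.333 mol/L.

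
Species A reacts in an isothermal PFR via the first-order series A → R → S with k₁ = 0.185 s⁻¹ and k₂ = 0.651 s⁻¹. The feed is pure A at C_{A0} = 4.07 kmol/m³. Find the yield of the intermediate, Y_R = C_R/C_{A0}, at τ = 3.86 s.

0.162

For first-order series with pure A initially, C_R(τ) = k₁C_{A0}/(k₂−k₁)·(e^(−k₁τ) − e^(−k₂τ)).
e^(−k₁τ) = e^(−0.185×3.86) = e^(−0.7141) = 0.4896; e^(−k₂τ) = e^(−2.513) = 0.08104.
C_R = 0.185×4.07/(0.651−0.185) × (0.4896−0.08104) = 1.616×0.4086 = 0.6602 kmol/m³.
Y_R = C_R/C_{A0} = 0.6602/4.07 = 0.162.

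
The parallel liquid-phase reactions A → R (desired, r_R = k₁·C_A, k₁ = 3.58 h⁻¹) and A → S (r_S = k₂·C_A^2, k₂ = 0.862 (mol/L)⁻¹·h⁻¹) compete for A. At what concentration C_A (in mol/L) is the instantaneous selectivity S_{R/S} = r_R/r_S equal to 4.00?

1.04 mol/L

S_{R/S} = (k₁/k₂)·C_A⁻¹ ⇒ C_A = (S·k₂/k₁)^(-1).
= (4.00×0.862/3.58)^(-1) = (0.9631)^(-1) = 1.04 mol/L.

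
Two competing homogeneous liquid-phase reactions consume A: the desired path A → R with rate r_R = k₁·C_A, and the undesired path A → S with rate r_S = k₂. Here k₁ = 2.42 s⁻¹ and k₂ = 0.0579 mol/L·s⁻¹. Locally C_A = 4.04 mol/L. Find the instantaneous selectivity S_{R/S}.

169

S_{R/S} = r_R/r_S = (k₁·C_A)/(k₂) = (k₁/k₂)·C_A.
= (2.42×4.040) / (0.0579) = 9.777/0.05790 = 169.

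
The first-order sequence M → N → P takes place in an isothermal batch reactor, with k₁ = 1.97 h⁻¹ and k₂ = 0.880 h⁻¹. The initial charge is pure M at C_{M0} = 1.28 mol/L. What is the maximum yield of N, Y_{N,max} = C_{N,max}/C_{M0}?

For a first-order series the maximum intermediate yield is C_{N,max}/C_{M0} = (k₁/k₂)^[k₂/(k₂−k₁)].
= (1.97/0.880)^(0.880/(0.880−1.97)) = (2.239)^(-0.8073) = 0.5217.

0.522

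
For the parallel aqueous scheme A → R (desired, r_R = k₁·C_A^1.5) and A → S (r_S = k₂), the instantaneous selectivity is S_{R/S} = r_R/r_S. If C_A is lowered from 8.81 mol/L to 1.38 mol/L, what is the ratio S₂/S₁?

S_{R/S} = (k₁/k₂)·C_A^1.5, so S₂/S₁ = (C_{A,2}/C_{A,1})^1.5.
= (1.38/8.81)^1.5 = (0.1566)^1.5 = 0.0620.
Selectivity toward R falls as C_A falls — high-concentration operation is favoured.

0.0620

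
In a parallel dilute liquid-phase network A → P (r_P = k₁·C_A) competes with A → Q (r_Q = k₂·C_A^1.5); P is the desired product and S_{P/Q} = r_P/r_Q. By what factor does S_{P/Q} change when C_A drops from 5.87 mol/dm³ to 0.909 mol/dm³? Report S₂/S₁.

2.54

S_{P/Q} = (k₁/k₂)·C_A^-0.5, so S₂/S₁ = (C_{A,2}/C_{A,1})^-0.5.
= (0.909/5.87)^(-0.5) = (0.1549)^(-0.5) = 2.54.
Selectivity toward P rises as C_A falls — low-concentration operation is favoured.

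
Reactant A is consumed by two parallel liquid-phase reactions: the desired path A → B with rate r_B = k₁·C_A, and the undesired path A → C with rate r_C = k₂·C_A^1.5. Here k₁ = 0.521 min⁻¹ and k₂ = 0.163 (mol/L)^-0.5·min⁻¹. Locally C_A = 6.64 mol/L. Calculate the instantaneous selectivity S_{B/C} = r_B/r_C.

1.24

S_{B/C} = r_B/r_C = (k₁·C_A)/(k₂·C_A^1.5) = (k₁/k₂)·C_A^-0.5.
= (0.521×6.640) / (0.163×6.640^1.5) = 3.459/2.789 = 1.24.
The undesired path is higher order in A, so low C_A (CSTR or dilute feed) favours B.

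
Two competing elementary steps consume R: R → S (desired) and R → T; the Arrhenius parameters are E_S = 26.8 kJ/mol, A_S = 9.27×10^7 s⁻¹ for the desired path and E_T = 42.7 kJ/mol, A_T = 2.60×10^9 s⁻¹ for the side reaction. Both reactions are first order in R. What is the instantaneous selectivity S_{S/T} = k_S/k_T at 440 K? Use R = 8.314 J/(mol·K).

k_S/k_T = (A_S/A_T)·exp[−(E_S−E_T)/(RT)] = (A_S/A_T)·exp[(E_T−E_S)/(RT)].
(E_T−E_S)/(RT) = (42.7−26.8)×10³/(8.314×440) = 15900/3658 = 4.346.
k_S/k_T = (9.27×10^7/2.60×10^9)·exp(4.346) = 0.03565 × 77.20 = 2.75.
Since E_S < E_T, lowering the temperature improves selectivity toward S.

2.75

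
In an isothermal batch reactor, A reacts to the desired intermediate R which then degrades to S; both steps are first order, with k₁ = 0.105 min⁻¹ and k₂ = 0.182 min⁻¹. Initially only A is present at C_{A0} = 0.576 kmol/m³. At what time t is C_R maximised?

For first-order series the maximum of C_R occurs at t_opt = ln(k₂/k₁)/(k₂−k₁).
= ln(0.182/0.105)/(0.182−0.105) = ln(1.733)/0.07700 = 0.5500/0.07700 = 7.14 min.

7.14 min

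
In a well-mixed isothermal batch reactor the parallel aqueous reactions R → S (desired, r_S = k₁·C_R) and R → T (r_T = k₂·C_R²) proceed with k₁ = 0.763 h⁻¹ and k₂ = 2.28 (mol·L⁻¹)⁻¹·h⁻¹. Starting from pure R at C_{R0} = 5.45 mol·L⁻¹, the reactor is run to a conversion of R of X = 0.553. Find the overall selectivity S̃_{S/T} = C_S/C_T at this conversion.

0.0890

C_R = C_{R0}(1−X) = 2.436 mol·L⁻¹.
Along a PFR/batch, dC_S/dC_R = −r_S/(r_S+r_T) = −k₁/(k₁+k₂·C_R).
Integrating from C_{R0} to C_R: C_S = (0.763/2.28)·ln[(0.763+2.28·5.45)/(0.763+2.28·2.44)] = 0.3346·ln(13.19/6.317) = 0.2463 mol·L⁻¹.
C_T = (C_{R0}−C_R)−C_S = 2.768 mol·L⁻¹; S̃_{S/T} = 0.2463/2.768 = 0.0890.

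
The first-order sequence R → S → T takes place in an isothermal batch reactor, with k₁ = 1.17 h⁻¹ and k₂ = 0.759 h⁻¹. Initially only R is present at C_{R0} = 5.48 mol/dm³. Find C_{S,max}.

Evaluating C_S at t_opt = ln(k₂/k₁)/(k₂−k₁) gives C_{S,max}/C_{R0} = (k₁/k₂)^[k₂/(k₂−k₁)].
= (1.17/0.759)^(0.759/(0.759−1.17)) = (1.542)^(-1.847) = 0.4497.
C_{S,max} = 0.4497×5.48 = 2.46 mol/dm³.

2.46 mol/dm³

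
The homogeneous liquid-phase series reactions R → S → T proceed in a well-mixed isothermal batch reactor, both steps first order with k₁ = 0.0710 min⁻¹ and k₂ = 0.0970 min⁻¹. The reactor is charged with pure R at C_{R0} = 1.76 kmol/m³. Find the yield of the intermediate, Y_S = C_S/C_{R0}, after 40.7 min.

0.0991

The intermediate concentration in a first-order A→B→C sequence is C_S = k₁C_{R0}(e^(−k₁t) − e^(−k₂t))/(k₂−k₁).
e^(−k₁t) = e^(−0.0710×40.7) = e^(−2.890) = 0.05559; e^(−k₂t) = e^(−3.948) = 0.01930.
C_S = 0.0710×1.76/(0.0970−0.0710) × (0.05559−0.01930) = 4.806×0.03630 = 0.1745 kmol/m³.
Y_S = C_S/C_{R0} = 0.1745/1.76 = 0.0991.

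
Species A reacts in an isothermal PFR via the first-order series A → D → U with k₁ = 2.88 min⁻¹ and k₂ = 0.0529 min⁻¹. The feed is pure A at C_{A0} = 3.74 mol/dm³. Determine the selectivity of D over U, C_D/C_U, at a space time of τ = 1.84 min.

12.1

Solving the coupled first-order balances gives C_D(τ) = [k₁/(k₂−k₁)]·C_{A0}·(e^(−k₁τ) − e^(−k₂τ)).
e^(−k₁τ) = e^(−2.88×1.84) = e^(−5.299) = 0.004996; e^(−k₂τ) = e^(−0.09734) = 0.9073.
C_D = 2.88×3.74/(0.0529−2.88) × (0.004996−0.9073) = (-3.810)×(-0.9023) = 3.438 mol/dm³.
C_A = C_{A0}e^(−k₁τ) = 0.01868 mol/dm³, so C_U = C_{A0}−C_A−C_D = 0.2837 mol/dm³; C_D/C_U = 12.1.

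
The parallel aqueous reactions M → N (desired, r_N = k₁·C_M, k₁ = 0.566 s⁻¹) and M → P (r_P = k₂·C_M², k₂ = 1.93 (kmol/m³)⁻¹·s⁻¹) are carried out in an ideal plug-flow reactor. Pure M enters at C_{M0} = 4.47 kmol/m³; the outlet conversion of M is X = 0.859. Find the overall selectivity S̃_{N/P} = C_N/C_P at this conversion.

C_M = C_{M0}(1−X) = 0.6303 kmol/m³.
Along a PFR/batch, dC_N/dC_M = −r_N/(r_N+r_P) = −k₁/(k₁+k₂·C_M).
Integrating from C_{M0} to C_M: C_N = (0.566/1.93)·ln[(0.566+1.93·4.47)/(0.566+1.93·0.630)] = 0.2933·ln(9.193/1.782) = 0.4811 kmol/m³.
C_P = (C_{M0}−C_M)−C_N = 3.359 kmol/m³; S̃_{N/P} = 0.4811/3.359 = 0.143.

0.143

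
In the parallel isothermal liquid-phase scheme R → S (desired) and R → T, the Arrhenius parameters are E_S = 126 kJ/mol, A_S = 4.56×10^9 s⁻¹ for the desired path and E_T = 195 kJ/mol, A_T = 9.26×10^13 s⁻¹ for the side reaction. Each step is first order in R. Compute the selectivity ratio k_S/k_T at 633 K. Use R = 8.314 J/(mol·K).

24.3

k_S/k_T = (A_S/A_T)·exp[−(E_S−E_T)/(RT)] = (A_S/A_T)·exp[(E_T−E_S)/(RT)].
(E_T−E_S)/(RT) = (195−126)×10³/(8.314×633) = 69000/5263 = 13.11.
k_S/k_T = (4.56×10^9/9.26×10^13)·exp(13.11) = 4.924×10^-5 × 4.943×10^5 = 24.3.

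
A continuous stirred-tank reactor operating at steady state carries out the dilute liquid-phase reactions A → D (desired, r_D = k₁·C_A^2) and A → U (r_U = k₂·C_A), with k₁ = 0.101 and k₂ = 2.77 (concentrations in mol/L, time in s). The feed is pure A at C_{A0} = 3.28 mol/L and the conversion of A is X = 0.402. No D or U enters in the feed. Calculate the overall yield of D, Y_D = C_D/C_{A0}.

Exit C_A = C_{A0}(1−X) = 3.28×0.598 = 1.961 mol/L.
Rates in a CSTR are evaluated at the outlet concentration: r_D = 0.101×1.961^2 = 0.3886, r_U = 2.77×1.961 = 5.433.
Fraction of consumed A going to D: r_D/(r_D+r_U) = 0.06674.
C_D = 0.06674·C_{A0}·X = 0.06674×3.28×0.402 = 0.0880 mol/L; Y_D = C_D/C_{A0} = 0.0268.

0.0268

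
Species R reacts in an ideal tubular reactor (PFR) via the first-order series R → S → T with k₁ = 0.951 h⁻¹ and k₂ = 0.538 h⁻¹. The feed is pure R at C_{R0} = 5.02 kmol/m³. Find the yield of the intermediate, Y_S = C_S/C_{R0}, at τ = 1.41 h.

0.476

The intermediate concentration in a first-order A→B→C sequence is C_S = k₁C_{R0}(e^(−k₁τ) − e^(−k₂τ))/(k₂−k₁).
e^(−k₁τ) = e^(−0.951×1.41) = e^(−1.341) = 0.2616; e^(−k₂τ) = e^(−0.7586) = 0.4683.
C_S = 0.951×5.02/(0.538−0.951) × (0.2616−0.4683) = (-11.56)×(-0.2067) = 2.390 kmol/m³.
Y_S = C_S/C_{R0} = 2.390/5.02 = 0.476.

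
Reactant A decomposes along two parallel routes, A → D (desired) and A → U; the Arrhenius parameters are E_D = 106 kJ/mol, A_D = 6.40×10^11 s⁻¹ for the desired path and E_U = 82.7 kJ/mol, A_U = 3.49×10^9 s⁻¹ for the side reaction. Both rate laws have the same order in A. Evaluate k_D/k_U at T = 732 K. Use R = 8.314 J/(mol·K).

Since both paths have the same order in A, the concentration cancels and S_{D/U} = k_D/k_U = (A_D/A_U)·exp[(E_U−E_D)/(RT)].
(E_U−E_D)/(RT) = (82.7−106)×10³/(8.314×732) = -23300/6086 = -3.829.
k_D/k_U = (6.40×10^11/3.49×10^9)·exp(-3.829) = 183.4 × 0.02174 = 3.99.
Since E_D > E_U, raising the temperature improves selectivity toward D.

3.99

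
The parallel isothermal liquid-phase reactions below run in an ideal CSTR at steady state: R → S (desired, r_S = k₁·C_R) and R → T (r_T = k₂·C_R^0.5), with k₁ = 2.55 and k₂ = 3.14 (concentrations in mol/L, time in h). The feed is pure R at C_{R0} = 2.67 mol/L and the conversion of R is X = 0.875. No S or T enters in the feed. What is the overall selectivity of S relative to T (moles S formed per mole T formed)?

Exit C_R = C_{R0}(1−X) = 2.67×0.125 = 0.3337 mol/L.
A CSTR operates uniformly at the exit composition, giving r_S = 0.8511 and r_T = 1.814 (each k·C_R^n at C_R = 0.3337).
Overall selectivity = C_S/C_T = r_Sτ/(r_Tτ) = r_S/r_T = 0.469.

0.469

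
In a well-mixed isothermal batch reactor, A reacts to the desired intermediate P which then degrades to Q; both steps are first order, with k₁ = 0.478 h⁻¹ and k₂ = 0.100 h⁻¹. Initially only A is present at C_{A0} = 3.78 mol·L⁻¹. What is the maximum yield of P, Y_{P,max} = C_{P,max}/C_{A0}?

0.661

At the optimum, C_{P,max}/C_{A0} = (k₁/k₂)^[k₂/(k₂−k₁)].
= (0.478/0.100)^(0.100/(0.100−0.478)) = (4.780)^(-0.2646) = 0.6611.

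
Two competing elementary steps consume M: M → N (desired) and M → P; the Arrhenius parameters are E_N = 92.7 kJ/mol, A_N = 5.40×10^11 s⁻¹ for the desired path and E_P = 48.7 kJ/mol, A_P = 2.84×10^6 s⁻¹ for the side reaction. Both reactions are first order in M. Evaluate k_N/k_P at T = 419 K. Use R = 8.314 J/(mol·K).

0.622

With equal orders, S_{N/P} = k_N/k_P = (A_N/A_P)·exp[(E_P−E_N)/(RT)].
(E_P−E_N)/(RT) = (48.7−92.7)×10³/(8.314×419) = -44000/3484 = -12.63.
k_N/k_P = (5.40×10^11/2.84×10^6)·exp(-12.63) = 1.901×10^5 × 3.270×10^-6 = 0.622.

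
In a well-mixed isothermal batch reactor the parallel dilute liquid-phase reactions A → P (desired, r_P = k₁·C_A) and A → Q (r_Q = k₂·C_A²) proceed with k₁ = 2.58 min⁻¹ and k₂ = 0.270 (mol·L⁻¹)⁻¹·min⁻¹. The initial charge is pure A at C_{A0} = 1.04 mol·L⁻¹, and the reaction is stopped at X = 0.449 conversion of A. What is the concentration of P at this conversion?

0.431 mol·L⁻¹

C_A = C_{A0}(1−X) = 0.5730 mol·L⁻¹.
Along a PFR/batch, dC_P/dC_A = −r_P/(r_P+r_Q) = −k₁/(k₁+k₂·C_A).
Integrating from C_{A0} to C_A: C_P = (2.58/0.270)·ln[(2.58+0.270·1.04)/(2.58+0.270·0.573)] = 9.556·ln(2.861/2.735) = 0.4307 mol·L⁻¹.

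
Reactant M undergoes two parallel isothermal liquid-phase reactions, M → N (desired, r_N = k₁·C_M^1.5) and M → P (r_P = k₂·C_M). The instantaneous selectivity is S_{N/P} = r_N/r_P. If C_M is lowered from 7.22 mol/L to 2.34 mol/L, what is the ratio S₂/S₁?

0.569

S_{N/P} = (k₁/k₂)·C_M^0.5, so S₂/S₁ = (C_{M,2}/C_{M,1})^0.5.
= (2.34/7.22)^0.5 = (0.3241)^0.5 = 0.569.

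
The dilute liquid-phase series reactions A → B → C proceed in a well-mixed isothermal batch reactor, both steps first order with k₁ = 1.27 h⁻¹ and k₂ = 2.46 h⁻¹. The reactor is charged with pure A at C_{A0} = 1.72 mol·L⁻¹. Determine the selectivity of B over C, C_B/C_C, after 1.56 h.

0.168

For first-order series with pure A initially, C_B(t) = k₁C_{A0}/(k₂−k₁)·(e^(−k₁t) − e^(−k₂t)).
e^(−k₁t) = e^(−1.27×1.56) = e^(−1.981) = 0.1379; e^(−k₂t) = e^(−3.838) = 0.02155.
C_B = 1.27×1.72/(2.46−1.27) × (0.1379−0.02155) = 1.836×0.1164 = 0.2136 mol·L⁻¹.
C_A = C_{A0}e^(−k₁t) = 0.2372 mol·L⁻¹, so C_C = C_{A0}−C_A−C_B = 1.269 mol·L⁻¹; C_B/C_C = 0.168.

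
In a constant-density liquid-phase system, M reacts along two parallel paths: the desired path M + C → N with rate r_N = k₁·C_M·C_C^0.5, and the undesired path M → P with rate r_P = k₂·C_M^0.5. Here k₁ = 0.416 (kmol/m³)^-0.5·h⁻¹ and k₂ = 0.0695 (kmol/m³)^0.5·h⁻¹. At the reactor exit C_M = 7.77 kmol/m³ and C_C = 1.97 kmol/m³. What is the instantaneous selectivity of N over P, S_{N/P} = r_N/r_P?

23.4

S_{N/P} = r_N/r_P = (k₁·C_M·C_C^0.5)/(k₂·C_M^0.5) = (k₁/k₂)·C_M^0.5·C_C^0.5.
= (0.416×7.770×1.970^0.5) / (0.0695×7.770^0.5) = 4.537/0.1937 = 23.4.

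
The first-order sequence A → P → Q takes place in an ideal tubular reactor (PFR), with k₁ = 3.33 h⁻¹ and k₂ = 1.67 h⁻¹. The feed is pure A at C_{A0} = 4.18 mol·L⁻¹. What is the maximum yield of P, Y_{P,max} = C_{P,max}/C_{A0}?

For a first-order series the maximum intermediate yield is C_{P,max}/C_{A0} = (k₁/k₂)^[k₂/(k₂−k₁)].
= (3.33/1.67)^(1.67/(1.67−3.33)) = (1.994)^(-1.006) = 0.4994.

0.499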